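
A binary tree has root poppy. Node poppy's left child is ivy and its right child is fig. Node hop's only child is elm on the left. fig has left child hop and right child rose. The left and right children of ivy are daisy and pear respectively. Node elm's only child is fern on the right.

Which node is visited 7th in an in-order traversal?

In-order visits the left subtree, then the node, then the right subtree.
At poppy: go left to ivy.
  At ivy: go left to daisy.
    daisy is a leaf — visit daisy.
  Visit ivy.
  At ivy: go right to pear.
    pear is a leaf — visit pear.
Visit poppy.
At poppy: go right to fig.
  At fig: go left to hop.
    At hop: go left to elm.
      At elm: no left child.
      Visit elm.
      At elm: go right to fern.
        fern is a leaf — visit fern.
    Visit hop.
    At hop: no right child.
  Visit fig.
  At fig: go right to rose.
    rose is a leaf — visit rose.
Full in-order sequence: daisy, ivy, pear, poppy, elm, fern, hop, fig, rose.

hop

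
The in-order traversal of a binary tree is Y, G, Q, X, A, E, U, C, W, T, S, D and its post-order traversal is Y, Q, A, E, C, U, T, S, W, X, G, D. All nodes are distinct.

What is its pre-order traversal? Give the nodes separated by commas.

D, G, Y, X, Q, W, U, E, A, C, S, T

The last element of post-order is the root; it splits in-order into left and right subtrees.
Root D: left subtree has 11 nodes {Y, G, Q, X, A, E, U, C, W, T, S}, right has 0 { }.
  Root G: left subtree has 1 node {Y}, right has 9 {Q, X, A, E, U, C, W, T, S}.
    Root X: left subtree has 1 node {Q}, right has 7 {A, E, U, C, W, T, S}.
      Root W: left subtree has 4 nodes {A, E, U, C}, right has 2 {T, S}.
        Root U: left subtree has 2 nodes {A, E}, right has 1 {C}.
          Root E: left subtree has 1 node {A}, right has 0 { }.
        Root S: left subtree has 1 node {T}, right has 0 { }.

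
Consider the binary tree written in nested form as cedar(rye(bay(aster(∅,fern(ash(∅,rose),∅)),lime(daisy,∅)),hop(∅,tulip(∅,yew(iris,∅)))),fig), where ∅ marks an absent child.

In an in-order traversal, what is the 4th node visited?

fern

In-order visits the left subtree, then the node, then the right subtree.
At cedar: go left to rye.
  At rye: go left to bay.
    At bay: go left to aster.
      At aster: no left child.
      Visit aster.
      At aster: go right to fern.
        At fern: go left to ash.
          At ash: no left child.
          Visit ash.
          At ash: go right to rose.
            rose is a leaf — visit rose.
        Visit fern.
        At fern: no right child.
    Visit bay.
    At bay: go right to lime.
      At lime: go left to daisy.
        daisy is a leaf — visit daisy.
      Visit lime.
      At lime: no right child.
  Visit rye.
  At rye: go right to hop.
    At hop: no left child.
    Visit hop.
    At hop: go right to tulip.
      At tulip: no left child.
      Visit tulip.
      At tulip: go right to yew.
        At yew: go left to iris.
          iris is a leaf — visit iris.
        Visit yew.
        At yew: no right child.
Visit cedar.
At cedar: go right to fig.
  fig is a leaf — visit fig.
Full in-order sequence: aster, ash, rose, fern, bay, daisy, lime, rye, hop, tulip, iris, yew, cedar, fig.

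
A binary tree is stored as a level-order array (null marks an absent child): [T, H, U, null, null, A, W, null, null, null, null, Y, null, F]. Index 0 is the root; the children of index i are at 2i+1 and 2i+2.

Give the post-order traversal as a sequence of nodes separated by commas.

H, Y, A, F, W, U, T

Post-order visits the left subtree, then the right subtree, then the node.
At T: go left to H.
  H is a leaf — visit H.
At T: go right to U.
  At U: go left to A.
    At A: go left to Y.
      Y is a leaf — visit Y.
    At A: no right child.
    Visit A.
  At U: go right to W.
    At W: go left to F.
      F is a leaf — visit F.
    At W: no right child.
    Visit W.
  Visit U.
Visit T.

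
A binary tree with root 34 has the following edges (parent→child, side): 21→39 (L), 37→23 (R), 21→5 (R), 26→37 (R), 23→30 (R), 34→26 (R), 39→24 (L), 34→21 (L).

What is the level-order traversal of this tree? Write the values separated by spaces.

Level-order visits nodes level by level from the root, left to right within each level.
Level 0: 34
Level 1: 21, 26
Level 2: 39, 5, 37
Level 3: 24, 23
Level 4: 30

34 21 26 39 5 37 24 23 30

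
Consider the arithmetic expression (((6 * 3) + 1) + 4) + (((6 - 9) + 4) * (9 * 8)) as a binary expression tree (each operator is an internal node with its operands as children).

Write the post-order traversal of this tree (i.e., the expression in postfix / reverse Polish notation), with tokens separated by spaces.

Post-order on an expression tree gives postfix notation: for each operator, emit left operand, right operand, then the operator.

6 3 * 1 + 4 + 6 9 - 4 + 9 8 * * +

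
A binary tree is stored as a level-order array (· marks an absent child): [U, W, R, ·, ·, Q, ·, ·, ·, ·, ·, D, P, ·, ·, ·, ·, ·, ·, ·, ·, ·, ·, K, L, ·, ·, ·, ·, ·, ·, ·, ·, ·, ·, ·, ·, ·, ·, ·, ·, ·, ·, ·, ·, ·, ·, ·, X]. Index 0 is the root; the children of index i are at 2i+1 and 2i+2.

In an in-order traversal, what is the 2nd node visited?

In-order visits the left subtree, then the node, then the right subtree.
At U: go left to W.
  W is a leaf — visit W.
Visit U.
At U: go right to R.
  At R: go left to Q.
    At Q: go left to D.
      At D: go left to K.
        At K: no left child.
        Visit K.
        At K: go right to X.
          X is a leaf — visit X.
      Visit D.
      At D: go right to L.
        L is a leaf — visit L.
    Visit Q.
    At Q: go right to P.
      P is a leaf — visit P.
  Visit R.
  At R: no right child.
Full in-order sequence: W, U, K, X, D, L, Q, P, R.

U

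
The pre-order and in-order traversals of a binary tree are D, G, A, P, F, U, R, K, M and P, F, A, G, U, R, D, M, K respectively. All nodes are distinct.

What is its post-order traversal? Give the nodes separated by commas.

F, P, A, R, U, G, M, K, D

The first element of pre-order is the root; it splits in-order into left and right subtrees.
Root D: left subtree has 6 nodes {P, F, A, G, U, R}, right has 2 {M, K}.
  Root G: left subtree has 3 nodes {P, F, A}, right has 2 {U, R}.
    Root A: left subtree has 2 nodes {P, F}, right has 0 { }.
      Root P: left subtree has 0 nodes { }, right has 1 {F}.
    Root U: left subtree has 0 nodes { }, right has 1 {R}.
  Root K: left subtree has 1 node {M}, right has 0 { }.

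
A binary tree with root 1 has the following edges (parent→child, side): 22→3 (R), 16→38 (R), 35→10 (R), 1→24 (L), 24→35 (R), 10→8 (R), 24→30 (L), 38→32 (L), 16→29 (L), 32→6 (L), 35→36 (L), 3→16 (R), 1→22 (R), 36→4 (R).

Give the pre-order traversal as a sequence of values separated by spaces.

Pre-order visits the node, then its left subtree, then its right subtree.
Visit 1.
At 1: go left to 24.
  Visit 24.
  At 24: go left to 30.
    30 is a leaf — visit 30.
  At 24: go right to 35.
    Visit 35.
    At 35: go left to 36.
      Visit 36.
      At 36: no left child.
      At 36: go right to 4.
        4 is a leaf — visit 4.
    At 35: go right to 10.
      Visit 10.
      At 10: no left child.
      At 10: go right to 8.
        8 is a leaf — visit 8.
At 1: go right to 22.
  Visit 22.
  At 22: no left child.
  At 22: go right to 3.
    Visit 3.
    At 3: no left child.
    At 3: go right to 16.
      Visit 16.
      At 16: go left to 29.
        29 is a leaf — visit 29.
      At 16: go right to 38.
        Visit 38.
        At 38: go left to 32.
          Visit 32.
          At 32: go left to 6.
            6 is a leaf — visit 6.
          At 32: no right child.
        At 38: no right child.

1 24 30 35 36 4 10 8 22 3 16 29 38 32 6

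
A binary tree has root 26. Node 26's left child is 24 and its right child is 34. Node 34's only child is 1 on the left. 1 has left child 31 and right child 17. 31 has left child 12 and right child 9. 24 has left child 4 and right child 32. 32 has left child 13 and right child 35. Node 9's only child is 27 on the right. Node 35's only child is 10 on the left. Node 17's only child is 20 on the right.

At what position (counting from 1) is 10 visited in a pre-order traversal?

7

Pre-order visits the node, then its left subtree, then its right subtree.
Visit 26.
At 26: go left to 24.
  Visit 24.
  At 24: go left to 4.
    4 is a leaf — visit 4.
  At 24: go right to 32.
    Visit 32.
    At 32: go left to 13.
      13 is a leaf — visit 13.
    At 32: go right to 35.
      Visit 35.
      At 35: go left to 10.
        10 is a leaf — visit 10.
      At 35: no right child.
At 26: go right to 34.
  Visit 34.
  At 34: go left to 1.
    Visit 1.
    At 1: go left to 31.
      Visit 31.
      At 31: go left to 12.
        12 is a leaf — visit 12.
      At 31: go right to 9.
        Visit 9.
        At 9: no left child.
        At 9: go right to 27.
          27 is a leaf — visit 27.
    At 1: go right to 17.
      Visit 17.
      At 17: no left child.
      At 17: go right to 20.
        20 is a leaf — visit 20.
  At 34: no right child.
Full pre-order sequence: 26, 24, 4, 32, 13, 35, 10, 34, 1, 31, 12, 9, 27, 17, 20.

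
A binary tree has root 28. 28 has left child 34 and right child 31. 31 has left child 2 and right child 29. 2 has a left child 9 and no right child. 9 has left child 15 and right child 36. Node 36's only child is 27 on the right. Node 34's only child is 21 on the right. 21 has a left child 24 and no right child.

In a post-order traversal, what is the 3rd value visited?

Post-order visits the left subtree, then the right subtree, then the node.
At 28: go left to 34.
  At 34: no left child.
  At 34: go right to 21.
    At 21: go left to 24.
      24 is a leaf — visit 24.
    At 21: no right child.
    Visit 21.
  Visit 34.
At 28: go right to 31.
  At 31: go left to 2.
    At 2: go left to 9.
      At 9: go left to 15.
        15 is a leaf — visit 15.
      At 9: go right to 36.
        At 36: no left child.
        At 36: go right to 27.
          27 is a leaf — visit 27.
        Visit 36.
      Visit 9.
    At 2: no right child.
    Visit 2.
  At 31: go right to 29.
    29 is a leaf — visit 29.
  Visit 31.
Visit 28.
Full post-order sequence: 24, 21, 34, 15, 27, 36, 9, 2, 29, 31, 28.

34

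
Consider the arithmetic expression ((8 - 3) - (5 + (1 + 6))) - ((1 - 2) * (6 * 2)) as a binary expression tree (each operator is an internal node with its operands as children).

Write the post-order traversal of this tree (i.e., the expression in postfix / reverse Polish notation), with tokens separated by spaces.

8 3 - 5 1 6 + + - 1 2 - 6 2 * * -

Post-order on an expression tree gives postfix notation: for each operator, emit left operand, right operand, then the operator.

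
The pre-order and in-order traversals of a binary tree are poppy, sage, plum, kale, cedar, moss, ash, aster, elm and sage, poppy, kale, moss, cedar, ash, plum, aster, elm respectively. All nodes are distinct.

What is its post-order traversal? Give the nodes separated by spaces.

sage moss ash cedar kale elm aster plum poppy

The first element of pre-order is the root; it splits in-order into left and right subtrees.
Root poppy: left subtree has 1 node {sage}, right has 7 {kale, moss, cedar, ash, plum, aster, elm}.
  Root plum: left subtree has 4 nodes {kale, moss, cedar, ash}, right has 2 {aster, elm}.
    Root kale: left subtree has 0 nodes { }, right has 3 {moss, cedar, ash}.
      Root cedar: left subtree has 1 node {moss}, right has 1 {ash}.
    Root aster: left subtree has 0 nodes { }, right has 1 {elm}.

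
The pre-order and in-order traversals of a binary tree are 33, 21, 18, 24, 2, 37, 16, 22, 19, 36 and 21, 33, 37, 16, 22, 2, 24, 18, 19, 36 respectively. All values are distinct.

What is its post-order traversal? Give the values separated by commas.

The first element of pre-order is the root; it splits in-order into left and right subtrees.
Root 33: left subtree has 1 node {21}, right has 8 {37, 16, 22, 2, 24, 18, 19, 36}.
  Root 18: left subtree has 5 nodes {37, 16, 22, 2, 24}, right has 2 {19, 36}.
    Root 24: left subtree has 4 nodes {37, 16, 22, 2}, right has 0 { }.
      Root 2: left subtree has 3 nodes {37, 16, 22}, right has 0 { }.
        Root 37: left subtree has 0 nodes { }, right has 2 {16, 22}.
          Root 16: left subtree has 0 nodes { }, right has 1 {22}.
    Root 19: left subtree has 0 nodes { }, right has 1 {36}.

21, 22, 16, 37, 2, 24, 36, 19, 18, 33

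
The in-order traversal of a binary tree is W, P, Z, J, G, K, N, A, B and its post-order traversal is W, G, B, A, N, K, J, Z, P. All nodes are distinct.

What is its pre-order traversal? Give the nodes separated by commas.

The last element of post-order is the root; it splits in-order into left and right subtrees.
Root P: left subtree has 1 node {W}, right has 7 {Z, J, G, K, N, A, B}.
  Root Z: left subtree has 0 nodes { }, right has 6 {J, G, K, N, A, B}.
    Root J: left subtree has 0 nodes { }, right has 5 {G, K, N, A, B}.
      Root K: left subtree has 1 node {G}, right has 3 {N, A, B}.
        Root N: left subtree has 0 nodes { }, right has 2 {A, B}.
          Root A: left subtree has 0 nodes { }, right has 1 {B}.

P, W, Z, J, K, G, N, A, B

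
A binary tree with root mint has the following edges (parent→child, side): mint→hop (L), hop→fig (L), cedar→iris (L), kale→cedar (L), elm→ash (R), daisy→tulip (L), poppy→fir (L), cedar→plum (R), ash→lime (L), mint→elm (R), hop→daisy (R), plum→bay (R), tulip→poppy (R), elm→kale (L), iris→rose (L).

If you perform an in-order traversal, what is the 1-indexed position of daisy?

In-order visits the left subtree, then the node, then the right subtree.
At mint: go left to hop.
  At hop: go left to fig.
    fig is a leaf — visit fig.
  Visit hop.
  At hop: go right to daisy.
    At daisy: go left to tulip.
      At tulip: no left child.
      Visit tulip.
      At tulip: go right to poppy.
        At poppy: go left to fir.
          fir is a leaf — visit fir.
        Visit poppy.
        At poppy: no right child.
    Visit daisy.
    At daisy: no right child.
Visit mint.
At mint: go right to elm.
  At elm: go left to kale.
    At kale: go left to cedar.
      At cedar: go left to iris.
        At iris: go left to rose.
          rose is a leaf — visit rose.
        Visit iris.
        At iris: no right child.
      Visit cedar.
      At cedar: go right to plum.
        At plum: no left child.
        Visit plum.
        At plum: go right to bay.
          bay is a leaf — visit bay.
    Visit kale.
    At kale: no right child.
  Visit elm.
  At elm: go right to ash.
    At ash: go left to lime.
      lime is a leaf — visit lime.
    Visit ash.
    At ash: no right child.
Full in-order sequence: fig, hop, tulip, fir, poppy, daisy, mint, rose, iris, cedar, plum, bay, kale, elm, lime, ash.

6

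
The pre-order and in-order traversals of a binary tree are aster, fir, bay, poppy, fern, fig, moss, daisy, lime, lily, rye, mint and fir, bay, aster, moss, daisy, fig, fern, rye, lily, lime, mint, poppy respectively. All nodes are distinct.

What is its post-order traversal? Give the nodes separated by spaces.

bay fir daisy moss fig rye lily mint lime fern poppy aster

The first element of pre-order is the root; it splits in-order into left and right subtrees.
Root aster: left subtree has 2 nodes {fir, bay}, right has 9 {moss, daisy, fig, fern, rye, lily, lime, mint, poppy}.
  Root fir: left subtree has 0 nodes { }, right has 1 {bay}.
  Root poppy: left subtree has 8 nodes {moss, daisy, fig, fern, rye, lily, lime, mint}, right has 0 { }.
    Root fern: left subtree has 3 nodes {moss, daisy, fig}, right has 4 {rye, lily, lime, mint}.
      Root fig: left subtree has 2 nodes {moss, daisy}, right has 0 { }.
        Root moss: left subtree has 0 nodes { }, right has 1 {daisy}.
      Root lime: left subtree has 2 nodes {rye, lily}, right has 1 {mint}.
        Root lily: left subtree has 1 node {rye}, right has 0 { }.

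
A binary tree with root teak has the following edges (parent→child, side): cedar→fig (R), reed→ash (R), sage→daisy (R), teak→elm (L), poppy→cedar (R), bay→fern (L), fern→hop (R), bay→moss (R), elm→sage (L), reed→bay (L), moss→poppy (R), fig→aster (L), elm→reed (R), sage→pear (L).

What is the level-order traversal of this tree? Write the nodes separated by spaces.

teak elm sage reed pear daisy bay ash fern moss hop poppy cedar fig aster

Level-order visits nodes level by level from the root, left to right within each level.
Level 0: teak
Level 1: elm
Level 2: sage, reed
Level 3: pear, daisy, bay, ash
Level 4: fern, moss
Level 5: hop, poppy
Level 6: cedar
Level 7: fig
Level 8: aster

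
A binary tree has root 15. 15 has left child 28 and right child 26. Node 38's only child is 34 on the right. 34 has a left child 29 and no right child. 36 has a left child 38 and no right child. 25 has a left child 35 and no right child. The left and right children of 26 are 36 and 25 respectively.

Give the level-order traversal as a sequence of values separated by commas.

15, 28, 26, 36, 25, 38, 35, 34, 29

Level-order visits nodes level by level from the root, left to right within each level.
Level 0: 15
Level 1: 28, 26
Level 2: 36, 25
Level 3: 38, 35
Level 4: 34
Level 5: 29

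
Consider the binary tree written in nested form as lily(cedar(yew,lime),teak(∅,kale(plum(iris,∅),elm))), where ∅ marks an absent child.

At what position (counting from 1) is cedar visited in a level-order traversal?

2

Level-order visits nodes level by level from the root, left to right within each level.
Level 0: lily
Level 1: cedar, teak
Level 2: yew, lime, kale
Level 3: plum, elm
Level 4: iris
Full level-order sequence: lily, cedar, teak, yew, lime, kale, plum, elm, iris.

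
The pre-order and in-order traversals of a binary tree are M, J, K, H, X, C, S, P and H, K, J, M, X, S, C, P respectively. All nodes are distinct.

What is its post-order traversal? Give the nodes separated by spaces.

The first element of pre-order is the root; it splits in-order into left and right subtrees.
Root M: left subtree has 3 nodes {H, K, J}, right has 4 {X, S, C, P}.
  Root J: left subtree has 2 nodes {H, K}, right has 0 { }.
    Root K: left subtree has 1 node {H}, right has 0 { }.
  Root X: left subtree has 0 nodes { }, right has 3 {S, C, P}.
    Root C: left subtree has 1 node {S}, right has 1 {P}.

H K J S P C X M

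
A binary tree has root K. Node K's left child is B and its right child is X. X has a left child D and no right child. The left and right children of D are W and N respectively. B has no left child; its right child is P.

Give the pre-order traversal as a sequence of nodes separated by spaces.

K B P X D W N

Pre-order visits the node, then its left subtree, then its right subtree.
Visit K.
At K: go left to B.
  Visit B.
  At B: no left child.
  At B: go right to P.
    P is a leaf — visit P.
At K: go right to X.
  Visit X.
  At X: go left to D.
    Visit D.
    At D: go left to W.
      W is a leaf — visit W.
    At D: go right to N.
      N is a leaf — visit N.
  At X: no right child.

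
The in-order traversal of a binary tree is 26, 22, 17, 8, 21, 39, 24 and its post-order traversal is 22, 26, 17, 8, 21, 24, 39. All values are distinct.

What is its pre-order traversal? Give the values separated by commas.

The last element of post-order is the root; it splits in-order into left and right subtrees.
Root 39: left subtree has 5 nodes {26, 22, 17, 8, 21}, right has 1 {24}.
  Root 21: left subtree has 4 nodes {26, 22, 17, 8}, right has 0 { }.
    Root 8: left subtree has 3 nodes {26, 22, 17}, right has 0 { }.
      Root 17: left subtree has 2 nodes {26, 22}, right has 0 { }.
        Root 26: left subtree has 0 nodes { }, right has 1 {22}.

39, 21, 8, 17, 26, 22, 24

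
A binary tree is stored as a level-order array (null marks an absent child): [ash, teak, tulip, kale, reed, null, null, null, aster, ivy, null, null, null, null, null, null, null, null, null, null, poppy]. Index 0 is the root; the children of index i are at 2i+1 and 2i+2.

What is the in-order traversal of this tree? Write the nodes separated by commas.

In-order visits the left subtree, then the node, then the right subtree.
At ash: go left to teak.
  At teak: go left to kale.
    At kale: no left child.
    Visit kale.
    At kale: go right to aster.
      aster is a leaf — visit aster.
  Visit teak.
  At teak: go right to reed.
    At reed: go left to ivy.
      At ivy: no left child.
      Visit ivy.
      At ivy: go right to poppy.
        poppy is a leaf — visit poppy.
    Visit reed.
    At reed: no right child.
Visit ash.
At ash: go right to tulip.
  tulip is a leaf — visit tulip.

kale, aster, teak, ivy, poppy, reed, ash, tulip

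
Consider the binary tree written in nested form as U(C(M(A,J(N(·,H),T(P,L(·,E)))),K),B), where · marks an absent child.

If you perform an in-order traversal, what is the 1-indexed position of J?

5

In-order visits the left subtree, then the node, then the right subtree.
At U: go left to C.
  At C: go left to M.
    At M: go left to A.
      A is a leaf — visit A.
    Visit M.
    At M: go right to J.
      At J: go left to N.
        At N: no left child.
        Visit N.
        At N: go right to H.
          H is a leaf — visit H.
      Visit J.
      At J: go right to T.
        At T: go left to P.
          P is a leaf — visit P.
        Visit T.
        At T: go right to L.
          At L: no left child.
          Visit L.
          At L: go right to E.
            E is a leaf — visit E.
  Visit C.
  At C: go right to K.
    K is a leaf — visit K.
Visit U.
At U: go right to B.
  B is a leaf — visit B.
Full in-order sequence: A, M, N, H, J, P, T, L, E, C, K, U, B.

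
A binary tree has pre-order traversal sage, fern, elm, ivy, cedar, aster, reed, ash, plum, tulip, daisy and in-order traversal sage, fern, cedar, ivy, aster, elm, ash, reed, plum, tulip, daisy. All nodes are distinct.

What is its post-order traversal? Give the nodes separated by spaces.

The first element of pre-order is the root; it splits in-order into left and right subtrees.
Root sage: left subtree has 0 nodes { }, right has 10 {fern, cedar, ivy, aster, elm, ash, reed, plum, tulip, daisy}.
  Root fern: left subtree has 0 nodes { }, right has 9 {cedar, ivy, aster, elm, ash, reed, plum, tulip, daisy}.
    Root elm: left subtree has 3 nodes {cedar, ivy, aster}, right has 5 {ash, reed, plum, tulip, daisy}.
      Root ivy: left subtree has 1 node {cedar}, right has 1 {aster}.
      Root reed: left subtree has 1 node {ash}, right has 3 {plum, tulip, daisy}.
        Root plum: left subtree has 0 nodes { }, right has 2 {tulip, daisy}.
          Root tulip: left subtree has 0 nodes { }, right has 1 {daisy}.

cedar aster ivy ash daisy tulip plum reed elm fern sage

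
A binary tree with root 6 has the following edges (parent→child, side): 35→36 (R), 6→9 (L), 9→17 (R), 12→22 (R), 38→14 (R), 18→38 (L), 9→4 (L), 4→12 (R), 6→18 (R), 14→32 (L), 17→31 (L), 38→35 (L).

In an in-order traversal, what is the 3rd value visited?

In-order visits the left subtree, then the node, then the right subtree.
At 6: go left to 9.
  At 9: go left to 4.
    At 4: no left child.
    Visit 4.
    At 4: go right to 12.
      At 12: no left child.
      Visit 12.
      At 12: go right to 22.
        22 is a leaf — visit 22.
  Visit 9.
  At 9: go right to 17.
    At 17: go left to 31.
      31 is a leaf — visit 31.
    Visit 17.
    At 17: no right child.
Visit 6.
At 6: go right to 18.
  At 18: go left to 38.
    At 38: go left to 35.
      At 35: no left child.
      Visit 35.
      At 35: go right to 36.
        36 is a leaf — visit 36.
    Visit 38.
    At 38: go right to 14.
      At 14: go left to 32.
        32 is a leaf — visit 32.
      Visit 14.
      At 14: no right child.
  Visit 18.
  At 18: no right child.
Full in-order sequence: 4, 12, 22, 9, 31, 17, 6, 35, 36, 38, 32, 14, 18.

22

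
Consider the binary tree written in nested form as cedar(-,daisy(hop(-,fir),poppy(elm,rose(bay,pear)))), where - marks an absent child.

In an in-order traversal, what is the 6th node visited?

poppy

In-order visits the left subtree, then the node, then the right subtree.
At cedar: no left child.
Visit cedar.
At cedar: go right to daisy.
  At daisy: go left to hop.
    At hop: no left child.
    Visit hop.
    At hop: go right to fir.
      fir is a leaf — visit fir.
  Visit daisy.
  At daisy: go right to poppy.
    At poppy: go left to elm.
      elm is a leaf — visit elm.
    Visit poppy.
    At poppy: go right to rose.
      At rose: go left to bay.
        bay is a leaf — visit bay.
      Visit rose.
      At rose: go right to pear.
        pear is a leaf — visit pear.
Full in-order sequence: cedar, hop, fir, daisy, elm, poppy, bay, rose, pear.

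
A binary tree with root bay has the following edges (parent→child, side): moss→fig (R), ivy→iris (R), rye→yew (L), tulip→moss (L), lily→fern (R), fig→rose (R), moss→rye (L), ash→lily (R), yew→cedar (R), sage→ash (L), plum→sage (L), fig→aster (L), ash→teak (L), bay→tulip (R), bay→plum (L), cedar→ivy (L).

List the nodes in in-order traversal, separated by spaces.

teak ash lily fern sage plum bay yew ivy iris cedar rye moss aster fig rose tulip

In-order visits the left subtree, then the node, then the right subtree.
At bay: go left to plum.
  At plum: go left to sage.
    At sage: go left to ash.
      At ash: go left to teak.
        teak is a leaf — visit teak.
      Visit ash.
      At ash: go right to lily.
        At lily: no left child.
        Visit lily.
        At lily: go right to fern.
          fern is a leaf — visit fern.
    Visit sage.
    At sage: no right child.
  Visit plum.
  At plum: no right child.
Visit bay.
At bay: go right to tulip.
  At tulip: go left to moss.
    At moss: go left to rye.
      At rye: go left to yew.
        At yew: no left child.
        Visit yew.
        At yew: go right to cedar.
          At cedar: go left to ivy.
            At ivy: no left child.
            Visit ivy.
            At ivy: go right to iris.
              iris is a leaf — visit iris.
          Visit cedar.
          At cedar: no right child.
      Visit rye.
      At rye: no right child.
    Visit moss.
    At moss: go right to fig.
      At fig: go left to aster.
        aster is a leaf — visit aster.
      Visit fig.
      At fig: go right to rose.
        rose is a leaf — visit rose.
  Visit tulip.
  At tulip: no right child.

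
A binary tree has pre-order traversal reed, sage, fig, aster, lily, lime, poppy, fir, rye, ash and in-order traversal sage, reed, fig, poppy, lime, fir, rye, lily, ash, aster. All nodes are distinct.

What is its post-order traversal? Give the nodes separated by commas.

sage, poppy, rye, fir, lime, ash, lily, aster, fig, reed

The first element of pre-order is the root; it splits in-order into left and right subtrees.
Root reed: left subtree has 1 node {sage}, right has 8 {fig, poppy, lime, fir, rye, lily, ash, aster}.
  Root fig: left subtree has 0 nodes { }, right has 7 {poppy, lime, fir, rye, lily, ash, aster}.
    Root aster: left subtree has 6 nodes {poppy, lime, fir, rye, lily, ash}, right has 0 { }.
      Root lily: left subtree has 4 nodes {poppy, lime, fir, rye}, right has 1 {ash}.
        Root lime: left subtree has 1 node {poppy}, right has 2 {fir, rye}.
          Root fir: left subtree has 0 nodes { }, right has 1 {rye}.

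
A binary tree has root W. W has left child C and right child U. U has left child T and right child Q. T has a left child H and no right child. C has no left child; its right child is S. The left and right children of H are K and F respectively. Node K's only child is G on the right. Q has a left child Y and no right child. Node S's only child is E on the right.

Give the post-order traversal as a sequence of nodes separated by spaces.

E S C G K F H T Y Q U W

Post-order visits the left subtree, then the right subtree, then the node.
At W: go left to C.
  At C: no left child.
  At C: go right to S.
    At S: no left child.
    At S: go right to E.
      E is a leaf — visit E.
    Visit S.
  Visit C.
At W: go right to U.
  At U: go left to T.
    At T: go left to H.
      At H: go left to K.
        At K: no left child.
        At K: go right to G.
          G is a leaf — visit G.
        Visit K.
      At H: go right to F.
        F is a leaf — visit F.
      Visit H.
    At T: no right child.
    Visit T.
  At U: go right to Q.
    At Q: go left to Y.
      Y is a leaf — visit Y.
    At Q: no right child.
    Visit Q.
  Visit U.
Visit W.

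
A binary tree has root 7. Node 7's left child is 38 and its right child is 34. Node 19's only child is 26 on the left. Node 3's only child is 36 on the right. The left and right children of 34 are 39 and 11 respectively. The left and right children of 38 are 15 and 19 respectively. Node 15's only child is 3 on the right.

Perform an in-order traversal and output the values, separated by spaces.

In-order visits the left subtree, then the node, then the right subtree.
At 7: go left to 38.
  At 38: go left to 15.
    At 15: no left child.
    Visit 15.
    At 15: go right to 3.
      At 3: no left child.
      Visit 3.
      At 3: go right to 36.
        36 is a leaf — visit 36.
  Visit 38.
  At 38: go right to 19.
    At 19: go left to 26.
      26 is a leaf — visit 26.
    Visit 19.
    At 19: no right child.
Visit 7.
At 7: go right to 34.
  At 34: go left to 39.
    39 is a leaf — visit 39.
  Visit 34.
  At 34: go right to 11.
    11 is a leaf — visit 11.

15 3 36 38 26 19 7 39 34 11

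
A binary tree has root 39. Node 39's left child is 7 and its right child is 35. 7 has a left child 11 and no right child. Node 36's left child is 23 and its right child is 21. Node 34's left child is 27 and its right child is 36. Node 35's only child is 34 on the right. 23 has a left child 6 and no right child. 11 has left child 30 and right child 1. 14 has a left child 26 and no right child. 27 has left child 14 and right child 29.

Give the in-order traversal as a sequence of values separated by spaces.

30 11 1 7 39 35 26 14 27 29 34 6 23 36 21

In-order visits the left subtree, then the node, then the right subtree.
At 39: go left to 7.
  At 7: go left to 11.
    At 11: go left to 30.
      30 is a leaf — visit 30.
    Visit 11.
    At 11: go right to 1.
      1 is a leaf — visit 1.
  Visit 7.
  At 7: no right child.
Visit 39.
At 39: go right to 35.
  At 35: no left child.
  Visit 35.
  At 35: go right to 34.
    At 34: go left to 27.
      At 27: go left to 14.
        At 14: go left to 26.
          26 is a leaf — visit 26.
        Visit 14.
        At 14: no right child.
      Visit 27.
      At 27: go right to 29.
        29 is a leaf — visit 29.
    Visit 34.
    At 34: go right to 36.
      At 36: go left to 23.
        At 23: go left to 6.
          6 is a leaf — visit 6.
        Visit 23.
        At 23: no right child.
      Visit 36.
      At 36: go right to 21.
        21 is a leaf — visit 21.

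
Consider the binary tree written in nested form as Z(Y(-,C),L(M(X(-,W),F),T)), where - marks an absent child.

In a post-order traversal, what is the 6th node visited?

M

Post-order visits the left subtree, then the right subtree, then the node.
At Z: go left to Y.
  At Y: no left child.
  At Y: go right to C.
    C is a leaf — visit C.
  Visit Y.
At Z: go right to L.
  At L: go left to M.
    At M: go left to X.
      At X: no left child.
      At X: go right to W.
        W is a leaf — visit W.
      Visit X.
    At M: go right to F.
      F is a leaf — visit F.
    Visit M.
  At L: go right to T.
    T is a leaf — visit T.
  Visit L.
Visit Z.
Full post-order sequence: C, Y, W, X, F, M, T, L, Z.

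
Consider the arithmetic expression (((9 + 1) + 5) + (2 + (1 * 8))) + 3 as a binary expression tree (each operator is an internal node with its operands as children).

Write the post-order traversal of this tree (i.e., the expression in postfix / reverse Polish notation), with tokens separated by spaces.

Post-order on an expression tree gives postfix notation: for each operator, emit left operand, right operand, then the operator.

9 1 + 5 + 2 1 8 * + + 3 +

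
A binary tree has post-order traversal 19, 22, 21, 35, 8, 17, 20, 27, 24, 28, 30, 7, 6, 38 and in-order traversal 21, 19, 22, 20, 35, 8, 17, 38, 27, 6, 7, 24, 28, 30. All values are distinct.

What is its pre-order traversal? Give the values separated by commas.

38, 20, 21, 22, 19, 17, 8, 35, 6, 27, 7, 30, 28, 24

The last element of post-order is the root; it splits in-order into left and right subtrees.
Root 38: left subtree has 7 nodes {21, 19, 22, 20, 35, 8, 17}, right has 6 {27, 6, 7, 24, 28, 30}.
  Root 20: left subtree has 3 nodes {21, 19, 22}, right has 3 {35, 8, 17}.
    Root 21: left subtree has 0 nodes { }, right has 2 {19, 22}.
      Root 22: left subtree has 1 node {19}, right has 0 { }.
    Root 17: left subtree has 2 nodes {35, 8}, right has 0 { }.
      Root 8: left subtree has 1 node {35}, right has 0 { }.
  Root 6: left subtree has 1 node {27}, right has 4 {7, 24, 28, 30}.
    Root 7: left subtree has 0 nodes { }, right has 3 {24, 28, 30}.
      Root 30: left subtree has 2 nodes {24, 28}, right has 0 { }.
        Root 28: left subtree has 1 node {24}, right has 0 { }.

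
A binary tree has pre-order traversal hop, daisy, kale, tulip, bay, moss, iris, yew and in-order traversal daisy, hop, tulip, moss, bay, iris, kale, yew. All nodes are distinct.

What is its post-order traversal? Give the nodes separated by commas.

daisy, moss, iris, bay, tulip, yew, kale, hop

The first element of pre-order is the root; it splits in-order into left and right subtrees.
Root hop: left subtree has 1 node {daisy}, right has 6 {tulip, moss, bay, iris, kale, yew}.
  Root kale: left subtree has 4 nodes {tulip, moss, bay, iris}, right has 1 {yew}.
    Root tulip: left subtree has 0 nodes { }, right has 3 {moss, bay, iris}.
      Root bay: left subtree has 1 node {moss}, right has 1 {iris}.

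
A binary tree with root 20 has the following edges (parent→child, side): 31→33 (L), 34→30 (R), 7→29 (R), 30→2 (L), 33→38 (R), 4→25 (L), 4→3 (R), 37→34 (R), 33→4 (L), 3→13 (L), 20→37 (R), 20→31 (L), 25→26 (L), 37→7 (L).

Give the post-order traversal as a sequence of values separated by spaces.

Post-order visits the left subtree, then the right subtree, then the node.
At 20: go left to 31.
  At 31: go left to 33.
    At 33: go left to 4.
      At 4: go left to 25.
        At 25: go left to 26.
          26 is a leaf — visit 26.
        At 25: no right child.
        Visit 25.
      At 4: go right to 3.
        At 3: go left to 13.
          13 is a leaf — visit 13.
        At 3: no right child.
        Visit 3.
      Visit 4.
    At 33: go right to 38.
      38 is a leaf — visit 38.
    Visit 33.
  At 31: no right child.
  Visit 31.
At 20: go right to 37.
  At 37: go left to 7.
    At 7: no left child.
    At 7: go right to 29.
      29 is a leaf — visit 29.
    Visit 7.
  At 37: go right to 34.
    At 34: no left child.
    At 34: go right to 30.
      At 30: go left to 2.
        2 is a leaf — visit 2.
      At 30: no right child.
      Visit 30.
    Visit 34.
  Visit 37.
Visit 20.

26 25 13 3 4 38 33 31 29 7 2 30 34 37 20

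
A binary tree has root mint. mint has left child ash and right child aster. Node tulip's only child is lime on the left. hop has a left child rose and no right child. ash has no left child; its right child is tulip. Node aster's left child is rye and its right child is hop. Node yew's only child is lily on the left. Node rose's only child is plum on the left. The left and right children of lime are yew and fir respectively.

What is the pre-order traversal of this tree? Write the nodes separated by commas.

Pre-order visits the node, then its left subtree, then its right subtree.
Visit mint.
At mint: go left to ash.
  Visit ash.
  At ash: no left child.
  At ash: go right to tulip.
    Visit tulip.
    At tulip: go left to lime.
      Visit lime.
      At lime: go left to yew.
        Visit yew.
        At yew: go left to lily.
          lily is a leaf — visit lily.
        At yew: no right child.
      At lime: go right to fir.
        fir is a leaf — visit fir.
    At tulip: no right child.
At mint: go right to aster.
  Visit aster.
  At aster: go left to rye.
    rye is a leaf — visit rye.
  At aster: go right to hop.
    Visit hop.
    At hop: go left to rose.
      Visit rose.
      At rose: go left to plum.
        plum is a leaf — visit plum.
      At rose: no right child.
    At hop: no right child.

mint, ash, tulip, lime, yew, lily, fir, aster, rye, hop, rose, plum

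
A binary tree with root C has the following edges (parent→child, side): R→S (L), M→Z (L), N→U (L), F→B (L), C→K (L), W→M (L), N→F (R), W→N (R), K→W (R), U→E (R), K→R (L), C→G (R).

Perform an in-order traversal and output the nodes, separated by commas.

S, R, K, Z, M, W, U, E, N, B, F, C, G

In-order visits the left subtree, then the node, then the right subtree.
At C: go left to K.
  At K: go left to R.
    At R: go left to S.
      S is a leaf — visit S.
    Visit R.
    At R: no right child.
  Visit K.
  At K: go right to W.
    At W: go left to M.
      At M: go left to Z.
        Z is a leaf — visit Z.
      Visit M.
      At M: no right child.
    Visit W.
    At W: go right to N.
      At N: go left to U.
        At U: no left child.
        Visit U.
        At U: go right to E.
          E is a leaf — visit E.
      Visit N.
      At N: go right to F.
        At F: go left to B.
          B is a leaf — visit B.
        Visit F.
        At F: no right child.
Visit C.
At C: go right to G.
  G is a leaf — visit G.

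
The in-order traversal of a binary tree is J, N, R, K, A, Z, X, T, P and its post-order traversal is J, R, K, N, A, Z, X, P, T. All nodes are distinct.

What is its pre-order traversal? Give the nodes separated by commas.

The last element of post-order is the root; it splits in-order into left and right subtrees.
Root T: left subtree has 7 nodes {J, N, R, K, A, Z, X}, right has 1 {P}.
  Root X: left subtree has 6 nodes {J, N, R, K, A, Z}, right has 0 { }.
    Root Z: left subtree has 5 nodes {J, N, R, K, A}, right has 0 { }.
      Root A: left subtree has 4 nodes {J, N, R, K}, right has 0 { }.
        Root N: left subtree has 1 node {J}, right has 2 {R, K}.
          Root K: left subtree has 1 node {R}, right has 0 { }.

T, X, Z, A, N, J, K, R, P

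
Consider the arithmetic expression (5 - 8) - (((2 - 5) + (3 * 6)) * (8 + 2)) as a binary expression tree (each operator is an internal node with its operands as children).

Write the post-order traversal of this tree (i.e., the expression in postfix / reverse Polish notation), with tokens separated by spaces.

Post-order on an expression tree gives postfix notation: for each operator, emit left operand, right operand, then the operator.

5 8 - 2 5 - 3 6 * + 8 2 + * -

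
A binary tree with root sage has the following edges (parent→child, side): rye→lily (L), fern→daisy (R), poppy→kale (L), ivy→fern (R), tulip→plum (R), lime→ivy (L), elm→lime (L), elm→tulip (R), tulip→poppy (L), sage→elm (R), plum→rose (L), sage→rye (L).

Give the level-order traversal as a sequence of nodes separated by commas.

sage, rye, elm, lily, lime, tulip, ivy, poppy, plum, fern, kale, rose, daisy

Level-order visits nodes level by level from the root, left to right within each level.
Level 0: sage
Level 1: rye, elm
Level 2: lily, lime, tulip
Level 3: ivy, poppy, plum
Level 4: fern, kale, rose
Level 5: daisy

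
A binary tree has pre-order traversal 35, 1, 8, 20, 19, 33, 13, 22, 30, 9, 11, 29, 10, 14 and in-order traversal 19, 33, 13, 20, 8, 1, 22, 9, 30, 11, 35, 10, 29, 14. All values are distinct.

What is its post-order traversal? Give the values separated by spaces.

The first element of pre-order is the root; it splits in-order into left and right subtrees.
Root 35: left subtree has 10 nodes {19, 33, 13, 20, 8, 1, 22, 9, 30, 11}, right has 3 {10, 29, 14}.
  Root 1: left subtree has 5 nodes {19, 33, 13, 20, 8}, right has 4 {22, 9, 30, 11}.
    Root 8: left subtree has 4 nodes {19, 33, 13, 20}, right has 0 { }.
      Root 20: left subtree has 3 nodes {19, 33, 13}, right has 0 { }.
        Root 19: left subtree has 0 nodes { }, right has 2 {33, 13}.
          Root 33: left subtree has 0 nodes { }, right has 1 {13}.
    Root 22: left subtree has 0 nodes { }, right has 3 {9, 30, 11}.
      Root 30: left subtree has 1 node {9}, right has 1 {11}.
  Root 29: left subtree has 1 node {10}, right has 1 {14}.

13 33 19 20 8 9 11 30 22 1 10 14 29 35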